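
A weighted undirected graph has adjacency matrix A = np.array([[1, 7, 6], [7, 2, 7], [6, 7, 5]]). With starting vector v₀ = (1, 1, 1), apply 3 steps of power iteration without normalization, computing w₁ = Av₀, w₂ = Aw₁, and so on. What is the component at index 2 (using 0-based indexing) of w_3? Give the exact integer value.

w1 = Av₀ = (14, 16, 18)
w2 = Aw1 = (234, 256, 286)
w3 = Aw2 = (3742, 4152, 4626)
The requested component of w3 is 4626.

4626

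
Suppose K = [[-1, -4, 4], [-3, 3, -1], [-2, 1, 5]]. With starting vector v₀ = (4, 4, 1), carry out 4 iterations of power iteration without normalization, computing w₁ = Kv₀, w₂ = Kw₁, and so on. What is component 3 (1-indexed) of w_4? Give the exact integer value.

w1 = Kv₀ = ((-1)·4 + (-4)·4 + 4·1; (-3)·4 + 3·4 + (-1)·1; (-2)·4 + 1·4 + 5·1) = (-16, -1, 1)
w2 = Kw1 = ((-1)·(-16) + (-4)·(-1) + 4·1; (-3)·(-16) + 3·(-1) + (-1)·1; (-2)·(-16) + 1·(-1) + 5·1) = (24, 44, 36)
w3 = Kw2 = (-56, 24, 176)
w4 = Kw3 = (664, 64, 1016)
The requested component of w4 is 1016.

1016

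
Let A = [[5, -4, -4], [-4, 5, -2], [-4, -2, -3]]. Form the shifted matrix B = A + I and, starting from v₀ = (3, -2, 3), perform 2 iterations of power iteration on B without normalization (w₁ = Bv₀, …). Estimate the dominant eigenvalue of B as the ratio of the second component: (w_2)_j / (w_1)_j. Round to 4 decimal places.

μ ≈ 6.9333

B = A + I has rows (6, -4, -4); (-4, 6, -2); (-4, -2, -2)
w1 = Bv₀ = (6·3 + (-4)·(-2) + (-4)·3; (-4)·3 + 6·(-2) + (-2)·3; (-4)·3 + (-2)·(-2) + (-2)·3) = (14, -30, -14)
w2 = Bw1 = (6·14 + (-4)·(-30) + (-4)·(-14); (-4)·14 + 6·(-30) + (-2)·(-14); (-4)·14 + (-2)·(-30) + (-2)·(-14)) = (260, -208, 32)
Ratio: -208/-30 = 6.9333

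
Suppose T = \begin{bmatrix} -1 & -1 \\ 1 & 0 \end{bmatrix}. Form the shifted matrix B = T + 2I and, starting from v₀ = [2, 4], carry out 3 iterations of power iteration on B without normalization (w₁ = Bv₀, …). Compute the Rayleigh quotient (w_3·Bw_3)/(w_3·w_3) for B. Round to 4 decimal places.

B = T + 2I has rows (1, -1); (1, 2)
w1 = Bv₀ = (1·2 + (-1)·4; 1·2 + 2·4) = (-2, 10)
w2 = Bw1 = (1·(-2) + (-1)·10; 1·(-2) + 2·10) = (-12, 18)
w3 = Bw2 = (-30, 24)
Bw3 = (-54, 18)
w3·Bw3 = 2052; w3·w3 = 1476; μ ≈ 2052/1476 = 1.3902

μ ≈ 1.3902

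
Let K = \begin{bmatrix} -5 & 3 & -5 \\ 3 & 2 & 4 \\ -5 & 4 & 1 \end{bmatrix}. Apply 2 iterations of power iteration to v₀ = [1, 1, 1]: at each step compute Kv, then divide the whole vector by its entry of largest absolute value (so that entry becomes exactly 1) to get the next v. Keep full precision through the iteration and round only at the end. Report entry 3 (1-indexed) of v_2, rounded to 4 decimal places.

Kv0 = (-7.00000, 9.00000, 0.00000); divide by 9.00000 → v1 = (-0.77778, 1.00000, 0.00000)
Kv1 = (6.88889, -0.33333, 7.88889); divide by 7.88889 → v2 = (0.87324, -0.04225, 1.00000)
Requested entry of v2: 71/71 = 1.0000

1.0000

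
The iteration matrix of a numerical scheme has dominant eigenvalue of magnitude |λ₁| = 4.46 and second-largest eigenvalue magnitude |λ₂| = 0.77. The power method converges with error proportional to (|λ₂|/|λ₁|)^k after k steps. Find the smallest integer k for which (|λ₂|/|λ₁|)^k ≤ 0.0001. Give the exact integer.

|λ₂/λ₁| = 0.77/4.46 = 0.17265
Need k ≥ ln(0.0001) / ln(0.17265) = -9.2103 / -1.7565 ≈ 5.244
Smallest integer k satisfying the bound: 6

6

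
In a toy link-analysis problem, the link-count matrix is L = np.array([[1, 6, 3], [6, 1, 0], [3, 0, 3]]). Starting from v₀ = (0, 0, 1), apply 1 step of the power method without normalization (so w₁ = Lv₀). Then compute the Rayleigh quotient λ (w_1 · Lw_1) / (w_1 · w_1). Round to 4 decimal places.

w1 = Lv₀ = (1·0 + 6·0 + 3·1; 6·0 + 1·0 + 0·1; 3·0 + 0·0 + 3·1) = (3, 0, 3)
Lw1 = (12, 18, 18)
w1·Lw1 = 3·12 + 0·18 + 3·18 = 90; w1·w1 = 3·3 + 0·0 + 3·3 = 18
λ ≈ 90/18 = 5.0000

λ ≈ 5.0000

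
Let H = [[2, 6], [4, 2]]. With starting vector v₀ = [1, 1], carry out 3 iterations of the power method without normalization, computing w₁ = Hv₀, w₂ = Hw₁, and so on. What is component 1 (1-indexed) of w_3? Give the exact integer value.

w1 = Hv₀ = (2·1 + 6·1; 4·1 + 2·1) = (8, 6)
w2 = Hw1 = (2·8 + 6·6; 4·8 + 2·6) = (52, 44)
w3 = Hw2 = (368, 296)
The requested component of w3 is 368.

368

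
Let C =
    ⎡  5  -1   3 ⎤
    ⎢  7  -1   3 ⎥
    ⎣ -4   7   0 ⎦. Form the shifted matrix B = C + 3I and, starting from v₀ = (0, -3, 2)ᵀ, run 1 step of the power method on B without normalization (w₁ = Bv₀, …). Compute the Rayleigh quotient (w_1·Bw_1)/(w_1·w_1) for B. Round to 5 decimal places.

4.76471

B = C + 3I has rows (8, -1, 3); (7, 2, 3); (-4, 7, 3)
w1 = Bv₀ = (8·0 + (-1)·(-3) + 3·2; 7·0 + 2·(-3) + 3·2; (-4)·0 + 7·(-3) + 3·2) = (9, 0, -15)
Bw1 = (27, 18, -81)
w1·Bw1 = 1458; w1·w1 = 306; μ ≈ 1458/306 = 4.76471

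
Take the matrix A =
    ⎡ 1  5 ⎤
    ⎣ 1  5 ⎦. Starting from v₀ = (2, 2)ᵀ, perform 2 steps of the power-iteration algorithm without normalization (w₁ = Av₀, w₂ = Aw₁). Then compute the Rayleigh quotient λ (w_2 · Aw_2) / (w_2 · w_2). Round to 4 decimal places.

6.0000

w1 = Av₀ = (1·2 + 5·2; 1·2 + 5·2) = (12, 12)
w2 = Aw1 = (1·12 + 5·12; 1·12 + 5·12) = (72, 72)
Aw2 = (432, 432)
w2·Aw2 = 72·432 + 72·432 = 62208; w2·w2 = 72·72 + 72·72 = 10368
λ ≈ 62208/10368 = 6.0000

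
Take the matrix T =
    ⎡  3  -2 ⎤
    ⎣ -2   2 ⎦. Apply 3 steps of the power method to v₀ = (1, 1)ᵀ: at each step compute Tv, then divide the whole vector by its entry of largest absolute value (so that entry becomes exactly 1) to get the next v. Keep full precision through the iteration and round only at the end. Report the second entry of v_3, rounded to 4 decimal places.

-0.7692

Tv0 = (1.00000, 0.00000); divide by 1.00000 → v1 = (1.00000, 0.00000)
Tv1 = (3.00000, -2.00000); divide by 3.00000 → v2 = (1.00000, -0.66667)
Tv2 = (4.33333, -3.33333); divide by 4.33333 → v3 = (1.00000, -0.76923)
Requested entry of v3: -10/13 = -0.7692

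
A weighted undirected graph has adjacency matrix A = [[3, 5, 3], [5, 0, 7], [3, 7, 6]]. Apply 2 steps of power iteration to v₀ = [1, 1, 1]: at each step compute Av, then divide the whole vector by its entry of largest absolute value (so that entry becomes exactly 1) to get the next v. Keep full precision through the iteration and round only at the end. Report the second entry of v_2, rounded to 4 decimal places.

Av0 = (11.00000, 12.00000, 16.00000); divide by 16.00000 → v1 = (0.68750, 0.75000, 1.00000)
Av1 = (8.81250, 10.43750, 13.31250); divide by 13.31250 → v2 = (0.66197, 0.78404, 1.00000)
Requested entry of v2: 167/213 = 0.7840

0.7840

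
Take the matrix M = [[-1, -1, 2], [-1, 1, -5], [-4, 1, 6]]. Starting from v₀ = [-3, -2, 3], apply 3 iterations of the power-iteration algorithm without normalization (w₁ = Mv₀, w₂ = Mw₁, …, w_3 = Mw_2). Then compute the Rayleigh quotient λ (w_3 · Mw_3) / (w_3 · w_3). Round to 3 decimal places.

w1 = Mv₀ = ((-1)·(-3) + (-1)·(-2) + 2·3; (-1)·(-3) + 1·(-2) + (-5)·3; (-4)·(-3) + 1·(-2) + 6·3) = (11, -14, 28)
w2 = Mw1 = ((-1)·11 + (-1)·(-14) + 2·28; (-1)·11 + 1·(-14) + (-5)·28; (-4)·11 + 1·(-14) + 6·28) = (59, -165, 110)
w3 = Mw2 = (326, -774, 259)
Mw3 = (966, -2395, -524)
w3·Mw3 = 326·966 + (-774)·(-2395) + 259·(-524) = 2032930; w3·w3 = 326·326 + (-774)·(-774) + 259·259 = 772433
λ ≈ 2032930/772433 = 2.632

2.632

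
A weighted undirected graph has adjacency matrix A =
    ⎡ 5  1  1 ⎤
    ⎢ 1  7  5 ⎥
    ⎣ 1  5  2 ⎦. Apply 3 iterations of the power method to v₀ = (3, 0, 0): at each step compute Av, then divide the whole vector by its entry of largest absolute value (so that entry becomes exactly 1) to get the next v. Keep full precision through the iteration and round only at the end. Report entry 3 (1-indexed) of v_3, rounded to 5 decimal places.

Av0 = (15.000000, 3.000000, 3.000000); divide by 15.000000 → v1 = (1.000000, 0.200000, 0.200000)
Av1 = (5.400000, 3.400000, 2.400000); divide by 5.400000 → v2 = (1.000000, 0.629630, 0.444444)
Av2 = (6.074074, 7.629630, 5.037037); divide by 7.629630 → v3 = (0.796117, 1.000000, 0.660194)
Requested entry of v3: 408/618 = 0.66019

0.66019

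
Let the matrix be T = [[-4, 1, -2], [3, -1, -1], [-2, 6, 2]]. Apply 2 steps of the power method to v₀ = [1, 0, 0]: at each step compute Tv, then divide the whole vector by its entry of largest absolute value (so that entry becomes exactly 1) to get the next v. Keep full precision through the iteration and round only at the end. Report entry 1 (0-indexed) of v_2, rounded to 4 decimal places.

Tv0 = (-4.00000, 3.00000, -2.00000); divide by -4.00000 → v1 = (1.00000, -0.75000, 0.50000)
Tv1 = (-5.75000, 3.25000, -5.50000); divide by -5.75000 → v2 = (1.00000, -0.56522, 0.95652)
Requested entry of v2: -13/23 = -0.5652

-0.5652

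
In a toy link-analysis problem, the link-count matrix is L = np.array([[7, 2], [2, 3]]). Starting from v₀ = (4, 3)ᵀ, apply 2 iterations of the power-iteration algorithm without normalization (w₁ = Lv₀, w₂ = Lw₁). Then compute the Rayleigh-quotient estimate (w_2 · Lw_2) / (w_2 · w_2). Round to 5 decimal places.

7.82623

w1 = Lv₀ = (34, 17)
w2 = Lw1 = (272, 119)
Lw2 = (2142, 901)
w2·Lw2 = 272·2142 + 119·901 = 689843; w2·w2 = 272·272 + 119·119 = 88145
λ ≈ 689843/88145 = 7.82623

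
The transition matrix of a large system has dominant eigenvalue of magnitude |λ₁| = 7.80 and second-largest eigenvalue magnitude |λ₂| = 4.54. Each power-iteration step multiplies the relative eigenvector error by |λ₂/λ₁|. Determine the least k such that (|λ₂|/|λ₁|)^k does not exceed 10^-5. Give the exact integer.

|λ₂/λ₁| = 4.54/7.80 = 0.58205
Need k ≥ ln(10^-5) / ln(0.58205) = -11.5129 / -0.5412 ≈ 21.273
Smallest integer k satisfying the bound: 22

22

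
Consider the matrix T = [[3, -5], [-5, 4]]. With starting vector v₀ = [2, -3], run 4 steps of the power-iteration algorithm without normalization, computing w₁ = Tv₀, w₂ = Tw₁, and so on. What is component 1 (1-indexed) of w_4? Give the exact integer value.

w1 = Tv₀ = (3·2 + (-5)·(-3); (-5)·2 + 4·(-3)) = (21, -22)
w2 = Tw1 = (3·21 + (-5)·(-22); (-5)·21 + 4·(-22)) = (173, -193)
w3 = Tw2 = (1484, -1637)
w4 = Tw3 = (12637, -13968)
The requested component of w4 is 12637.

12637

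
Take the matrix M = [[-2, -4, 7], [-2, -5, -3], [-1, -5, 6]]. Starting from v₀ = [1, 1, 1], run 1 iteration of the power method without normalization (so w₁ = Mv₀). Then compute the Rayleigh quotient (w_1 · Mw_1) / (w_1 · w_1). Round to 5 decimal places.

w1 = Mv₀ = ((-2)·1 + (-4)·1 + 7·1; (-2)·1 + (-5)·1 + (-3)·1; (-1)·1 + (-5)·1 + 6·1) = (1, -10, 0)
Mw1 = (38, 48, 49)
w1·Mw1 = 1·38 + (-10)·48 + 0·49 = -442; w1·w1 = 1·1 + (-10)·(-10) + 0·0 = 101
λ ≈ -442/101 = -4.37624

-4.37624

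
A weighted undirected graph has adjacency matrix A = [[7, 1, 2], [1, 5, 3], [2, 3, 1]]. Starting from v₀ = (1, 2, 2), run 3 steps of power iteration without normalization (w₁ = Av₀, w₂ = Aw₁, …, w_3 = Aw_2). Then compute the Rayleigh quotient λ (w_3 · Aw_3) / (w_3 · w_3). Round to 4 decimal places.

w1 = Av₀ = (13, 17, 10)
w2 = Aw1 = (128, 128, 87)
w3 = Aw2 = (1198, 1029, 727)
Aw3 = (10869, 8524, 6210)
w3·Aw3 = 1198·10869 + 1029·8524 + 727·6210 = 26306928; w3·w3 = 1198·1198 + 1029·1029 + 727·727 = 3022574
λ ≈ 26306928/3022574 = 8.7035

8.7035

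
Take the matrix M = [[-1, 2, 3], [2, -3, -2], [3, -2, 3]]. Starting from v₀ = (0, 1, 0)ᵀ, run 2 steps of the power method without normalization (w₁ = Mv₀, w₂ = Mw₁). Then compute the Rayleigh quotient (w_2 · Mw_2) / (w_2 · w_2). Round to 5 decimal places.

w1 = Mv₀ = ((-1)·0 + 2·1 + 3·0; 2·0 + (-3)·1 + (-2)·0; 3·0 + (-2)·1 + 3·0) = (2, -3, -2)
w2 = Mw1 = ((-1)·2 + 2·(-3) + 3·(-2); 2·2 + (-3)·(-3) + (-2)·(-2); 3·2 + (-2)·(-3) + 3·(-2)) = (-14, 17, 6)
Mw2 = (66, -91, -58)
w2·Mw2 = (-14)·66 + 17·(-91) + 6·(-58) = -2819; w2·w2 = (-14)·(-14) + 17·17 + 6·6 = 521
λ ≈ -2819/521 = -5.41075

λ ≈ -5.41075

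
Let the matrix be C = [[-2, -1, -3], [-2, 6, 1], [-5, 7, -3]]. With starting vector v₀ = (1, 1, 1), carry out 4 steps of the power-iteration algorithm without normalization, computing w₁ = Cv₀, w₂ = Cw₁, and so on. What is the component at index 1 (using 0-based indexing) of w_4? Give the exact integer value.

2327

w1 = Cv₀ = ((-2)·1 + (-1)·1 + (-3)·1; (-2)·1 + 6·1 + 1·1; (-5)·1 + 7·1 + (-3)·1) = (-6, 5, -1)
w2 = Cw1 = ((-2)·(-6) + (-1)·5 + (-3)·(-1); (-2)·(-6) + 6·5 + 1·(-1); (-5)·(-6) + 7·5 + (-3)·(-1)) = (10, 41, 68)
w3 = Cw2 = (-265, 294, 33)
w4 = Cw3 = (137, 2327, 3284)
The requested component of w4 is 2327.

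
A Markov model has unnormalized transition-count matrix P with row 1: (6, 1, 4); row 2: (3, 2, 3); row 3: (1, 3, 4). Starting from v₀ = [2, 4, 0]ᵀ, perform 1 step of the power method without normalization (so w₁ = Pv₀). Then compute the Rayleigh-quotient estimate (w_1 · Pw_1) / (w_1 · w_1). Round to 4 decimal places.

9.1111

w1 = Pv₀ = (6·2 + 1·4 + 4·0; 3·2 + 2·4 + 3·0; 1·2 + 3·4 + 4·0) = (16, 14, 14)
Pw1 = (166, 118, 114)
w1·Pw1 = 16·166 + 14·118 + 14·114 = 5904; w1·w1 = 16·16 + 14·14 + 14·14 = 648
λ ≈ 5904/648 = 9.1111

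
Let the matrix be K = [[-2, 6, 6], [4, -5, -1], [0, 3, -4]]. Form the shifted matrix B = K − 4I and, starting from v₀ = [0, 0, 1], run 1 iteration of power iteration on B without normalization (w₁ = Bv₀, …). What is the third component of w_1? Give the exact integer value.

B = K − 4I has rows (-6, 6, 6); (4, -9, -1); (0, 3, -8)
w1 = Bv₀ = (6, -1, -8)
Requested component of w1: -8

-8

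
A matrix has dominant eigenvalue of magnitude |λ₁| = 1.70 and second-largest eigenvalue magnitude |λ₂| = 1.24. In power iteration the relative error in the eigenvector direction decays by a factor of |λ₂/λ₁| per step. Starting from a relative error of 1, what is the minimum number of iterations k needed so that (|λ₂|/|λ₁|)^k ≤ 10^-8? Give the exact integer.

59

|λ₂/λ₁| = 1.24/1.70 = 0.72941
Need k ≥ ln(10^-8) / ln(0.72941) = -18.4207 / -0.3155 ≈ 58.383
Smallest integer k satisfying the bound: 59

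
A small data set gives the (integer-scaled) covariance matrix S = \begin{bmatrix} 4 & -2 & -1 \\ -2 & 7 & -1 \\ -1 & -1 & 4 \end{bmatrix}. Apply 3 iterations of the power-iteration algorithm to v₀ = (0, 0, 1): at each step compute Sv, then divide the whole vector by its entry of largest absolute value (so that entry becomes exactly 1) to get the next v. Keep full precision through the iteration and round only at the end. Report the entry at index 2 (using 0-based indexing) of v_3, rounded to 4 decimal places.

Sv0 = (-1.00000, -1.00000, 4.00000); divide by 4.00000 → v1 = (-0.25000, -0.25000, 1.00000)
Sv1 = (-1.50000, -2.25000, 4.50000); divide by 4.50000 → v2 = (-0.33333, -0.50000, 1.00000)
Sv2 = (-1.33333, -3.83333, 4.83333); divide by 4.83333 → v3 = (-0.27586, -0.79310, 1.00000)
Requested entry of v3: 87/87 = 1.0000

1.0000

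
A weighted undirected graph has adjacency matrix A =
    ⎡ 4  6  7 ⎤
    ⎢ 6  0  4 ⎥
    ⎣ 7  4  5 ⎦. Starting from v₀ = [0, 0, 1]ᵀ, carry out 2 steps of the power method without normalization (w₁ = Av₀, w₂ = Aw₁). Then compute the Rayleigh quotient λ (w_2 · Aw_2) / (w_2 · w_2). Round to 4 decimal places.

w1 = Av₀ = (4·0 + 6·0 + 7·1; 6·0 + 0·0 + 4·1; 7·0 + 4·0 + 5·1) = (7, 4, 5)
w2 = Aw1 = (4·7 + 6·4 + 7·5; 6·7 + 0·4 + 4·5; 7·7 + 4·4 + 5·5) = (87, 62, 90)
Aw2 = (1350, 882, 1307)
w2·Aw2 = 87·1350 + 62·882 + 90·1307 = 289764; w2·w2 = 87·87 + 62·62 + 90·90 = 19513
λ ≈ 289764/19513 = 14.8498

λ ≈ 14.8498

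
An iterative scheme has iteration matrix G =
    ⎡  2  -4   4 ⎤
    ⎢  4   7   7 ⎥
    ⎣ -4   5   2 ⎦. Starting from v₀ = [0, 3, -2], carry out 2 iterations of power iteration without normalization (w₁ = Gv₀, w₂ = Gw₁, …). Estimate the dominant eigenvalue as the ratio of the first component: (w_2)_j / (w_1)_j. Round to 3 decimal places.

1.200

w1 = Gv₀ = (2·0 + (-4)·3 + 4·(-2); 4·0 + 7·3 + 7·(-2); (-4)·0 + 5·3 + 2·(-2)) = (-20, 7, 11)
w2 = Gw1 = (2·(-20) + (-4)·7 + 4·11; 4·(-20) + 7·7 + 7·11; (-4)·(-20) + 5·7 + 2·11) = (-24, 46, 137)
Ratio at component: -24 / -20 = 1.200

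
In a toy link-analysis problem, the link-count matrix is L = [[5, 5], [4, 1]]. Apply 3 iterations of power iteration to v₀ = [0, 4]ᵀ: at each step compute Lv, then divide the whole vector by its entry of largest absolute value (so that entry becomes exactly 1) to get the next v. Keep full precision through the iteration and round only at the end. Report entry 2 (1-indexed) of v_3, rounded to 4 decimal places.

Lv0 = (20.00000, 4.00000); divide by 20.00000 → v1 = (1.00000, 0.20000)
Lv1 = (6.00000, 4.20000); divide by 6.00000 → v2 = (1.00000, 0.70000)
Lv2 = (8.50000, 4.70000); divide by 8.50000 → v3 = (1.00000, 0.55294)
Requested entry of v3: 564/1020 = 0.5529

0.5529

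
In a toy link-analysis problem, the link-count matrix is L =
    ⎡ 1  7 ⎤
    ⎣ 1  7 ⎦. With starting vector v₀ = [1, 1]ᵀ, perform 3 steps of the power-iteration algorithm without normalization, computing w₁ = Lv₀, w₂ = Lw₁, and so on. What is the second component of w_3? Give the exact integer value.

512

w1 = Lv₀ = (1·1 + 7·1; 1·1 + 7·1) = (8, 8)
w2 = Lw1 = (1·8 + 7·8; 1·8 + 7·8) = (64, 64)
w3 = Lw2 = (512, 512)
The requested component of w3 is 512.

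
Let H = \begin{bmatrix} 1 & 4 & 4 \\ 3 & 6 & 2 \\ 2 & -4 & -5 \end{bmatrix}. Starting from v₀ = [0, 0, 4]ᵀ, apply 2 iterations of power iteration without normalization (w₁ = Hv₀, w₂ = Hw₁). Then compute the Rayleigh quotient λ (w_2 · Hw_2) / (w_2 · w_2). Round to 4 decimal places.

w1 = Hv₀ = (1·0 + 4·0 + 4·4; 3·0 + 6·0 + 2·4; 2·0 + (-4)·0 + (-5)·4) = (16, 8, -20)
w2 = Hw1 = (1·16 + 4·8 + 4·(-20); 3·16 + 6·8 + 2·(-20); 2·16 + (-4)·8 + (-5)·(-20)) = (-32, 56, 100)
Hw2 = (592, 440, -788)
w2·Hw2 = (-32)·592 + 56·440 + 100·(-788) = -73104; w2·w2 = (-32)·(-32) + 56·56 + 100·100 = 14160
λ ≈ -73104/14160 = -5.1627

λ ≈ -5.1627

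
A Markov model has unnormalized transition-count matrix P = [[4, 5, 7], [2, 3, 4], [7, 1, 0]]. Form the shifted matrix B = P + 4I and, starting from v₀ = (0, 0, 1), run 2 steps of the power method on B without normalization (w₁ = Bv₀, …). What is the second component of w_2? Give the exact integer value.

B = P + 4I has rows (8, 5, 7); (2, 7, 4); (7, 1, 4)
w1 = Bv₀ = (8·0 + 5·0 + 7·1; 2·0 + 7·0 + 4·1; 7·0 + 1·0 + 4·1) = (7, 4, 4)
w2 = Bw1 = (8·7 + 5·4 + 7·4; 2·7 + 7·4 + 4·4; 7·7 + 1·4 + 4·4) = (104, 58, 69)
Requested component of w2: 58

58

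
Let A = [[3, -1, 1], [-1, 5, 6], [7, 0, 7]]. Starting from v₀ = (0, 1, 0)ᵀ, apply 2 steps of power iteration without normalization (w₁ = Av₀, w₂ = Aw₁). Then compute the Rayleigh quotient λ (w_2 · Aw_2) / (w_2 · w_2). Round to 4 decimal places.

w1 = Av₀ = (3·0 + (-1)·1 + 1·0; (-1)·0 + 5·1 + 6·0; 7·0 + 0·1 + 7·0) = (-1, 5, 0)
w2 = Aw1 = (3·(-1) + (-1)·5 + 1·0; (-1)·(-1) + 5·5 + 6·0; 7·(-1) + 0·5 + 7·0) = (-8, 26, -7)
Aw2 = (-57, 96, -105)
w2·Aw2 = (-8)·(-57) + 26·96 + (-7)·(-105) = 3687; w2·w2 = (-8)·(-8) + 26·26 + (-7)·(-7) = 789
λ ≈ 3687/789 = 4.6730

λ ≈ 4.6730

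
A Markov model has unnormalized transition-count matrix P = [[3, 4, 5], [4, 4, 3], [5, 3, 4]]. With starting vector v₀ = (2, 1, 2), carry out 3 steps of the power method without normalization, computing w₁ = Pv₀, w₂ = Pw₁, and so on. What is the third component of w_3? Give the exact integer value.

w1 = Pv₀ = (3·2 + 4·1 + 5·2; 4·2 + 4·1 + 3·2; 5·2 + 3·1 + 4·2) = (20, 18, 21)
w2 = Pw1 = (3·20 + 4·18 + 5·21; 4·20 + 4·18 + 3·21; 5·20 + 3·18 + 4·21) = (237, 215, 238)
w3 = Pw2 = (2761, 2522, 2782)
The requested component of w3 is 2782.

2782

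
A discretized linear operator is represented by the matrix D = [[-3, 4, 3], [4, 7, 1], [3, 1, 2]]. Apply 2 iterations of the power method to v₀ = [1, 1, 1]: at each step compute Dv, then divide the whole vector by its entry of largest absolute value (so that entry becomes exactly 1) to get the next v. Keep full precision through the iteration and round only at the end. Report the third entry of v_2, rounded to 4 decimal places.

Dv0 = (4.00000, 12.00000, 6.00000); divide by 12.00000 → v1 = (0.33333, 1.00000, 0.50000)
Dv1 = (4.50000, 8.83333, 3.00000); divide by 8.83333 → v2 = (0.50943, 1.00000, 0.33962)
Requested entry of v2: 36/106 = 0.3396

0.3396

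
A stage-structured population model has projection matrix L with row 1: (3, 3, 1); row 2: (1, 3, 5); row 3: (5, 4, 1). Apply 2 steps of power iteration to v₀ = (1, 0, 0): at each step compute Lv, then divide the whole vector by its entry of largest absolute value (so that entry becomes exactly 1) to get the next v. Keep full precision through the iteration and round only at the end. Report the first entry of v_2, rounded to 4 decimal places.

Lv0 = (3.00000, 1.00000, 5.00000); divide by 5.00000 → v1 = (0.60000, 0.20000, 1.00000)
Lv1 = (3.40000, 6.20000, 4.80000); divide by 6.20000 → v2 = (0.54839, 1.00000, 0.77419)
Requested entry of v2: 17/31 = 0.5484

0.5484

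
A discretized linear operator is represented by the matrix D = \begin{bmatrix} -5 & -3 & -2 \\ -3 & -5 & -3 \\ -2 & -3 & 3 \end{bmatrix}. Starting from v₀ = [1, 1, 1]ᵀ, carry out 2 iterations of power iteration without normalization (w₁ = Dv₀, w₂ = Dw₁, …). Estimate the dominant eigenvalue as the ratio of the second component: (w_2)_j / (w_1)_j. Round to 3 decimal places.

w1 = Dv₀ = ((-5)·1 + (-3)·1 + (-2)·1; (-3)·1 + (-5)·1 + (-3)·1; (-2)·1 + (-3)·1 + 3·1) = (-10, -11, -2)
w2 = Dw1 = ((-5)·(-10) + (-3)·(-11) + (-2)·(-2); (-3)·(-10) + (-5)·(-11) + (-3)·(-2); (-2)·(-10) + (-3)·(-11) + 3·(-2)) = (87, 91, 47)
Ratio at component: 91 / -11 = -8.273

-8.273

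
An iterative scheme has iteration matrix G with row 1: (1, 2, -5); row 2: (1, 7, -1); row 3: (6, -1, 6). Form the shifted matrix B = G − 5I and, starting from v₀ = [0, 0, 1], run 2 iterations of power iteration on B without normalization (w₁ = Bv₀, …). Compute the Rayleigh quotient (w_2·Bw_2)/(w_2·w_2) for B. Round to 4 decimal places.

B = G − 5I has rows (-4, 2, -5); (1, 2, -1); (6, -1, 1)
w1 = Bv₀ = ((-4)·0 + 2·0 + (-5)·1; 1·0 + 2·0 + (-1)·1; 6·0 + (-1)·0 + 1·1) = (-5, -1, 1)
w2 = Bw1 = ((-4)·(-5) + 2·(-1) + (-5)·1; 1·(-5) + 2·(-1) + (-1)·1; 6·(-5) + (-1)·(-1) + 1·1) = (13, -8, -28)
Bw2 = (72, 25, 58)
w2·Bw2 = -888; w2·w2 = 1017; μ ≈ -888/1017 = -0.8732

-0.8732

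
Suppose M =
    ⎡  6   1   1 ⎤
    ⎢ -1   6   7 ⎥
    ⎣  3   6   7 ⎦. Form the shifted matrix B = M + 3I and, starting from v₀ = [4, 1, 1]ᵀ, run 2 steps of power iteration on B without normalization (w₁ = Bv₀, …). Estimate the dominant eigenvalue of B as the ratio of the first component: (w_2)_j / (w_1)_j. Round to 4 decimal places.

10.0526

B = M + 3I has rows (9, 1, 1); (-1, 9, 7); (3, 6, 10)
w1 = Bv₀ = (38, 12, 28)
w2 = Bw1 = (382, 266, 466)
Ratio: 382/38 = 10.0526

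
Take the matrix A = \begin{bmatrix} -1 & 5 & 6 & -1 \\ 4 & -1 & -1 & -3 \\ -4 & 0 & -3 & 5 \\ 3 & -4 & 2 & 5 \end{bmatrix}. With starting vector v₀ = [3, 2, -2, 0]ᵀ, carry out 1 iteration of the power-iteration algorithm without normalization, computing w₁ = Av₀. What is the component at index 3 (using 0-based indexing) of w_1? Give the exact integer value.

-3

w1 = Av₀ = ((-1)·3 + 5·2 + 6·(-2) + (-1)·0; 4·3 + (-1)·2 + (-1)·(-2) + (-3)·0; (-4)·3 + 0·2 + (-3)·(-2) + 5·0; 3·3 + (-4)·2 + 2·(-2) + 5·0) = (-5, 12, -6, -3)
The requested component of w1 is -3.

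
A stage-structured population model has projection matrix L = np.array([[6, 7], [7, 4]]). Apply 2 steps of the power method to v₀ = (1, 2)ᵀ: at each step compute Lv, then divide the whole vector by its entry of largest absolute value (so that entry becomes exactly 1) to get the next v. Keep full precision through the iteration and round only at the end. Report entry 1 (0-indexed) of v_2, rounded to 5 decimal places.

0.88889

Lv0 = (20.000000, 15.000000); divide by 20.000000 → v1 = (1.000000, 0.750000)
Lv1 = (11.250000, 10.000000); divide by 11.250000 → v2 = (1.000000, 0.888889)
Requested entry of v2: 200/225 = 0.88889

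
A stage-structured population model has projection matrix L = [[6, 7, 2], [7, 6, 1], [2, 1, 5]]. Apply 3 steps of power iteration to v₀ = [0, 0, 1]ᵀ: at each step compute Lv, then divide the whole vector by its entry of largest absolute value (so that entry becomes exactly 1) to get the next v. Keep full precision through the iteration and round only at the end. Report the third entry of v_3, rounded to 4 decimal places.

0.5697

Lv0 = (2.00000, 1.00000, 5.00000); divide by 5.00000 → v1 = (0.40000, 0.20000, 1.00000)
Lv1 = (5.80000, 5.00000, 6.00000); divide by 6.00000 → v2 = (0.96667, 0.83333, 1.00000)
Lv2 = (13.63333, 12.76667, 7.76667); divide by 13.63333 → v3 = (1.00000, 0.93643, 0.56968)
Requested entry of v3: 233/409 = 0.5697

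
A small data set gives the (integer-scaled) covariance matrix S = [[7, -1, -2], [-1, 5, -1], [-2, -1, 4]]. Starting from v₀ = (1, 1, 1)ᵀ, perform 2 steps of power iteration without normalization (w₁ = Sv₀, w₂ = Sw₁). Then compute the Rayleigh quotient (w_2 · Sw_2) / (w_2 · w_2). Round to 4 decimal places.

6.9661

w1 = Sv₀ = (7·1 + (-1)·1 + (-2)·1; (-1)·1 + 5·1 + (-1)·1; (-2)·1 + (-1)·1 + 4·1) = (4, 3, 1)
w2 = Sw1 = (7·4 + (-1)·3 + (-2)·1; (-1)·4 + 5·3 + (-1)·1; (-2)·4 + (-1)·3 + 4·1) = (23, 10, -7)
Sw2 = (165, 34, -84)
w2·Sw2 = 23·165 + 10·34 + (-7)·(-84) = 4723; w2·w2 = 23·23 + 10·10 + (-7)·(-7) = 678
λ ≈ 4723/678 = 6.9661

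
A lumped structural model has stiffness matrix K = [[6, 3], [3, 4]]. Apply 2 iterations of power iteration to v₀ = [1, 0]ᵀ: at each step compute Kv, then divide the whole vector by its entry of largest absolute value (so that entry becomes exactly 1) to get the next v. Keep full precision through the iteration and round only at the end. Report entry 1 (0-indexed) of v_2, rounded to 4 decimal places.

Kv0 = (6.00000, 3.00000); divide by 6.00000 → v1 = (1.00000, 0.50000)
Kv1 = (7.50000, 5.00000); divide by 7.50000 → v2 = (1.00000, 0.66667)
Requested entry of v2: 30/45 = 0.6667

0.6667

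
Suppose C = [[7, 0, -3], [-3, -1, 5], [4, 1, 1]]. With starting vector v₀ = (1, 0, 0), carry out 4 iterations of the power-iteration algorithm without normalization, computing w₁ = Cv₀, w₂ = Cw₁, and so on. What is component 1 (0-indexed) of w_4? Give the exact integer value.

w1 = Cv₀ = (7, -3, 4)
w2 = Cw1 = (37, 2, 29)
w3 = Cw2 = (172, 32, 179)
w4 = Cw3 = (667, 347, 899)
The requested component of w4 is 347.

347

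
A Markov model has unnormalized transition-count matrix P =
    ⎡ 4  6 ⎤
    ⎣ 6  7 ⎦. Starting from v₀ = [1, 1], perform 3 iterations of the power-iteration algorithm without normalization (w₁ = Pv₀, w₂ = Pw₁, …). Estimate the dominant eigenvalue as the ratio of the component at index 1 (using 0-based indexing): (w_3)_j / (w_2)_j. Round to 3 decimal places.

11.689

w1 = Pv₀ = (4·1 + 6·1; 6·1 + 7·1) = (10, 13)
w2 = Pw1 = (4·10 + 6·13; 6·10 + 7·13) = (118, 151)
w3 = Pw2 = (1378, 1765)
Ratio at component: 1765 / 151 = 11.689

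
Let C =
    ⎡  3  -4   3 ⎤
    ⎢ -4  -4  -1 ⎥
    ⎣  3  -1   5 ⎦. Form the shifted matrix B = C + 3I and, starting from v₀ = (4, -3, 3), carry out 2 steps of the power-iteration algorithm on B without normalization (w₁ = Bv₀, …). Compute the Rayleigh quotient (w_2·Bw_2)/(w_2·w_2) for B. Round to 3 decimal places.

μ ≈ 11.041

B = C + 3I has rows (6, -4, 3); (-4, -1, -1); (3, -1, 8)
w1 = Bv₀ = (6·4 + (-4)·(-3) + 3·3; (-4)·4 + (-1)·(-3) + (-1)·3; 3·4 + (-1)·(-3) + 8·3) = (45, -16, 39)
w2 = Bw1 = (6·45 + (-4)·(-16) + 3·39; (-4)·45 + (-1)·(-16) + (-1)·39; 3·45 + (-1)·(-16) + 8·39) = (451, -203, 463)
Bw2 = (4907, -2064, 5260)
w2·Bw2 = 5067429; w2·w2 = 458979; μ ≈ 5067429/458979 = 11.041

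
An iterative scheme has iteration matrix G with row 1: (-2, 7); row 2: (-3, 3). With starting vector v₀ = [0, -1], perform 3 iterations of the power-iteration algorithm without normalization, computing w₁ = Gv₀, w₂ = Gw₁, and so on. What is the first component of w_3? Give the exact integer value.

w1 = Gv₀ = ((-2)·0 + 7·(-1); (-3)·0 + 3·(-1)) = (-7, -3)
w2 = Gw1 = ((-2)·(-7) + 7·(-3); (-3)·(-7) + 3·(-3)) = (-7, 12)
w3 = Gw2 = (98, 57)
The requested component of w3 is 98.

98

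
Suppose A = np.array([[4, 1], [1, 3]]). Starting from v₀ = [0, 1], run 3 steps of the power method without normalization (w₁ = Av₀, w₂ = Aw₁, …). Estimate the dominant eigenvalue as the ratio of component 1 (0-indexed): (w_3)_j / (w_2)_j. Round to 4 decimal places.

w1 = Av₀ = (4·0 + 1·1; 1·0 + 3·1) = (1, 3)
w2 = Aw1 = (4·1 + 1·3; 1·1 + 3·3) = (7, 10)
w3 = Aw2 = (38, 37)
Ratio at component: 37 / 10 = 3.7000

3.7000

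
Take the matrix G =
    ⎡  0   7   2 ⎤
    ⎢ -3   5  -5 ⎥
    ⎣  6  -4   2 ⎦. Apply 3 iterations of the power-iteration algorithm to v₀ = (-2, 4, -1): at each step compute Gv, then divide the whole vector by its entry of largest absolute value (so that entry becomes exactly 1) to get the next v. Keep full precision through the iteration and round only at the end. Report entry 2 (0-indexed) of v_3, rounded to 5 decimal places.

Gv0 = (26.000000, 31.000000, -30.000000); divide by 31.000000 → v1 = (0.838710, 1.000000, -0.967742)
Gv1 = (5.064516, 7.322581, -0.903226); divide by 7.322581 → v2 = (0.691630, 1.000000, -0.123348)
Gv2 = (6.753304, 3.541850, -0.096916); divide by 6.753304 → v3 = (1.000000, 0.524462, -0.014351)
Requested entry of v3: -22/1533 = -0.01435

-0.01435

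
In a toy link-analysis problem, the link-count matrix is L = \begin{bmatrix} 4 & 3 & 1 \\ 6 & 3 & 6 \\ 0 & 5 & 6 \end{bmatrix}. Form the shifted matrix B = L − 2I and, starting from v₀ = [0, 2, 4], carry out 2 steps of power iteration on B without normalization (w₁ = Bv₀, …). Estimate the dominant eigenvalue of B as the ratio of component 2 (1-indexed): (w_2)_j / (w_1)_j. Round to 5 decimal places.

9.30769

B = L − 2I has rows (2, 3, 1); (6, 1, 6); (0, 5, 4)
w1 = Bv₀ = (10, 26, 26)
w2 = Bw1 = (124, 242, 234)
Ratio: 242/26 = 9.30769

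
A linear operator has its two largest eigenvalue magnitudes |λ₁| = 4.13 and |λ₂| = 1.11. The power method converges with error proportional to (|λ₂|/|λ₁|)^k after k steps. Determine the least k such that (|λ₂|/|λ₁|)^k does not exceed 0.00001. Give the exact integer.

|λ₂/λ₁| = 1.11/4.13 = 0.26877
Need k ≥ ln(0.00001) / ln(0.26877) = -11.5129 / -1.3139 ≈ 8.762
Smallest integer k satisfying the bound: 9

9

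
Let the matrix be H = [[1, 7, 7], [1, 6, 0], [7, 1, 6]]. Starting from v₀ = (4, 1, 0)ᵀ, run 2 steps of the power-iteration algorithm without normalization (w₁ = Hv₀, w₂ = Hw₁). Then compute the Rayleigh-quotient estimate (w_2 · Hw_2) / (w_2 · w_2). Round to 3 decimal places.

λ ≈ 11.294

w1 = Hv₀ = (11, 10, 29)
w2 = Hw1 = (284, 71, 261)
Hw2 = (2608, 710, 3625)
w2·Hw2 = 284·2608 + 71·710 + 261·3625 = 1737207; w2·w2 = 284·284 + 71·71 + 261·261 = 153818
λ ≈ 1737207/153818 = 11.294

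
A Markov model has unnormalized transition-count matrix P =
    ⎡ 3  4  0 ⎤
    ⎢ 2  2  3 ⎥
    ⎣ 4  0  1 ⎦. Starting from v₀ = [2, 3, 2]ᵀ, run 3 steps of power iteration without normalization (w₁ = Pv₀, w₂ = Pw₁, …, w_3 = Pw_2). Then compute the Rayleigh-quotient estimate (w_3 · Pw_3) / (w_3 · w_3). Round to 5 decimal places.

6.58335

w1 = Pv₀ = (3·2 + 4·3 + 0·2; 2·2 + 2·3 + 3·2; 4·2 + 0·3 + 1·2) = (18, 16, 10)
w2 = Pw1 = (3·18 + 4·16 + 0·10; 2·18 + 2·16 + 3·10; 4·18 + 0·16 + 1·10) = (118, 98, 82)
w3 = Pw2 = (746, 678, 554)
Pw3 = (4950, 4510, 3538)
w3·Pw3 = 746·4950 + 678·4510 + 554·3538 = 8710532; w3·w3 = 746·746 + 678·678 + 554·554 = 1323116
λ ≈ 8710532/1323116 = 6.58335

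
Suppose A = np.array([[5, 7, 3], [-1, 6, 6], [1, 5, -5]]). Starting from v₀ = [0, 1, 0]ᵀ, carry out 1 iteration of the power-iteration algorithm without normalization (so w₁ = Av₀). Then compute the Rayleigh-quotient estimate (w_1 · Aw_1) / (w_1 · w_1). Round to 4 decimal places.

λ ≈ 9.6182

w1 = Av₀ = (5·0 + 7·1 + 3·0; (-1)·0 + 6·1 + 6·0; 1·0 + 5·1 + (-5)·0) = (7, 6, 5)
Aw1 = (92, 59, 12)
w1·Aw1 = 7·92 + 6·59 + 5·12 = 1058; w1·w1 = 7·7 + 6·6 + 5·5 = 110
λ ≈ 1058/110 = 9.6182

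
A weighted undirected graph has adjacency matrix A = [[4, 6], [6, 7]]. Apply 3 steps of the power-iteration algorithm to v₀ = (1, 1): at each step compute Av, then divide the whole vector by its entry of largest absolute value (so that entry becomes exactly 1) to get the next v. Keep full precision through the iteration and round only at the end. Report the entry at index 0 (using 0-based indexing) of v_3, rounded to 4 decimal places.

Av0 = (10.00000, 13.00000); divide by 13.00000 → v1 = (0.76923, 1.00000)
Av1 = (9.07692, 11.61538); divide by 11.61538 → v2 = (0.78146, 1.00000)
Av2 = (9.12583, 11.68874); divide by 11.68874 → v3 = (0.78074, 1.00000)
Requested entry of v3: 1378/1765 = 0.7807

0.7807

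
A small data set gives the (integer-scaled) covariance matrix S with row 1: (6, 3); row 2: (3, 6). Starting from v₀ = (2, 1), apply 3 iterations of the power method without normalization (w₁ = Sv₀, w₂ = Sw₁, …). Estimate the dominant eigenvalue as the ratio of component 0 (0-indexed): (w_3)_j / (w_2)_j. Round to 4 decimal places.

w1 = Sv₀ = (6·2 + 3·1; 3·2 + 6·1) = (15, 12)
w2 = Sw1 = (6·15 + 3·12; 3·15 + 6·12) = (126, 117)
w3 = Sw2 = (1107, 1080)
Ratio at component: 1107 / 126 = 8.7857

λ ≈ 8.7857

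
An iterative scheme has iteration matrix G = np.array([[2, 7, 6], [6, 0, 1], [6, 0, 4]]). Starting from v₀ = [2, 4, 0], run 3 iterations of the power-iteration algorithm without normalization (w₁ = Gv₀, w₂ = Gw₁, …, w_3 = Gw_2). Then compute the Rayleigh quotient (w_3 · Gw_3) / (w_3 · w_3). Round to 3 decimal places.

λ ≈ 10.973

w1 = Gv₀ = (2·2 + 7·4 + 6·0; 6·2 + 0·4 + 1·0; 6·2 + 0·4 + 4·0) = (32, 12, 12)
w2 = Gw1 = (2·32 + 7·12 + 6·12; 6·32 + 0·12 + 1·12; 6·32 + 0·12 + 4·12) = (220, 204, 240)
w3 = Gw2 = (3308, 1560, 2280)
Gw3 = (31216, 22128, 28968)
w3·Gw3 = 3308·31216 + 1560·22128 + 2280·28968 = 203829248; w3·w3 = 3308·3308 + 1560·1560 + 2280·2280 = 18574864
λ ≈ 203829248/18574864 = 10.973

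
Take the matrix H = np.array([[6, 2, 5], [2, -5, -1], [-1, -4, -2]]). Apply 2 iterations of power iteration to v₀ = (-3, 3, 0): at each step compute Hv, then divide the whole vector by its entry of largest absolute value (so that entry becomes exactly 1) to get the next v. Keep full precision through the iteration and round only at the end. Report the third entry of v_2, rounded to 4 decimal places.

-0.7170

Hv0 = (-12.00000, -21.00000, -9.00000); divide by -21.00000 → v1 = (0.57143, 1.00000, 0.42857)
Hv1 = (7.57143, -4.28571, -5.42857); divide by 7.57143 → v2 = (1.00000, -0.56604, -0.71698)
Requested entry of v2: 114/-159 = -0.7170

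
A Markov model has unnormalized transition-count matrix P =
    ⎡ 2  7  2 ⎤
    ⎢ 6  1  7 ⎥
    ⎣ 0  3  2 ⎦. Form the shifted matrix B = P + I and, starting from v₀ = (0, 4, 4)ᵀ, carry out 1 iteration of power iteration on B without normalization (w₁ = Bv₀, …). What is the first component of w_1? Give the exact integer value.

36

B = P + I has rows (3, 7, 2); (6, 2, 7); (0, 3, 3)
w1 = Bv₀ = (3·0 + 7·4 + 2·4; 6·0 + 2·4 + 7·4; 0·0 + 3·4 + 3·4) = (36, 36, 24)
Requested component of w1: 36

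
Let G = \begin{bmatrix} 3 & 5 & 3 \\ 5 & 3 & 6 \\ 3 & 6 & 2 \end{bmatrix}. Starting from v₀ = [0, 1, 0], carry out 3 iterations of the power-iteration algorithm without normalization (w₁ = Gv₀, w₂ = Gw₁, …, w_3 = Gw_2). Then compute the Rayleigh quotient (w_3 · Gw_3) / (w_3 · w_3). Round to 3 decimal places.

λ ≈ 12.107

w1 = Gv₀ = (3·0 + 5·1 + 3·0; 5·0 + 3·1 + 6·0; 3·0 + 6·1 + 2·0) = (5, 3, 6)
w2 = Gw1 = (3·5 + 5·3 + 3·6; 5·5 + 3·3 + 6·6; 3·5 + 6·3 + 2·6) = (48, 70, 45)
w3 = Gw2 = (629, 720, 654)
Gw3 = (7449, 9229, 7515)
w3·Gw3 = 629·7449 + 720·9229 + 654·7515 = 16245111; w3·w3 = 629·629 + 720·720 + 654·654 = 1341757
λ ≈ 16245111/1341757 = 12.107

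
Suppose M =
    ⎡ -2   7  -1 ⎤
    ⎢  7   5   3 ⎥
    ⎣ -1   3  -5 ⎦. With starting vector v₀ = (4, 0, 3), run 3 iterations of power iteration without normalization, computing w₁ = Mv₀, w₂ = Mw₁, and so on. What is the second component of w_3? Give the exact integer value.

3006

w1 = Mv₀ = ((-2)·4 + 7·0 + (-1)·3; 7·4 + 5·0 + 3·3; (-1)·4 + 3·0 + (-5)·3) = (-11, 37, -19)
w2 = Mw1 = ((-2)·(-11) + 7·37 + (-1)·(-19); 7·(-11) + 5·37 + 3·(-19); (-1)·(-11) + 3·37 + (-5)·(-19)) = (300, 51, 217)
w3 = Mw2 = (-460, 3006, -1232)
The requested component of w3 is 3006.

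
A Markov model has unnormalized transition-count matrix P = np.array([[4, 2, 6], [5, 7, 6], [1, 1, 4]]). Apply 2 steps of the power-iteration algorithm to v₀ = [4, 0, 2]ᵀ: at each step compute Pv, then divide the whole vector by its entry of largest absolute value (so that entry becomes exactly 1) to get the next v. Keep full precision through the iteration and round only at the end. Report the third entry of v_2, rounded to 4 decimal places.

0.2477

Pv0 = (28.00000, 32.00000, 12.00000); divide by 32.00000 → v1 = (0.87500, 1.00000, 0.37500)
Pv1 = (7.75000, 13.62500, 3.37500); divide by 13.62500 → v2 = (0.56881, 1.00000, 0.24771)
Requested entry of v2: 108/436 = 0.2477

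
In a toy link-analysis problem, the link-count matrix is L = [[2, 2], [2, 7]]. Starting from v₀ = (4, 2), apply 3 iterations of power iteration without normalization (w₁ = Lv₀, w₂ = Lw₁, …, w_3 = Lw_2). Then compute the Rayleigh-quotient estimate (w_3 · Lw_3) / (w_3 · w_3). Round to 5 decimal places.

λ ≈ 7.70142

w1 = Lv₀ = (12, 22)
w2 = Lw1 = (68, 178)
w3 = Lw2 = (492, 1382)
Lw3 = (3748, 10658)
w3·Lw3 = 492·3748 + 1382·10658 = 16573372; w3·w3 = 492·492 + 1382·1382 = 2151988
λ ≈ 16573372/2151988 = 7.70142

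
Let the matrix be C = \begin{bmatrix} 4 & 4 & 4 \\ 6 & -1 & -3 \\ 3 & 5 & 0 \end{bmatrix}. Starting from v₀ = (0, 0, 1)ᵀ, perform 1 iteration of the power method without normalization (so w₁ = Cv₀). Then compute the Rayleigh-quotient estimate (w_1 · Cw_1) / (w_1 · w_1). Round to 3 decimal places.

w1 = Cv₀ = (4·0 + 4·0 + 4·1; 6·0 + (-1)·0 + (-3)·1; 3·0 + 5·0 + 0·1) = (4, -3, 0)
Cw1 = (4, 27, -3)
w1·Cw1 = 4·4 + (-3)·27 + 0·(-3) = -65; w1·w1 = 4·4 + (-3)·(-3) + 0·0 = 25
λ ≈ -65/25 = -2.600

-2.600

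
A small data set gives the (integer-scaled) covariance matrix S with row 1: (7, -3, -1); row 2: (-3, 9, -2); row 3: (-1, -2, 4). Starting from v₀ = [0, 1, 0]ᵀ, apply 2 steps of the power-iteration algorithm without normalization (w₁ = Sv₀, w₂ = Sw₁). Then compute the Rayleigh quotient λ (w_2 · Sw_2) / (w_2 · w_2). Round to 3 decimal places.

w1 = Sv₀ = (7·0 + (-3)·1 + (-1)·0; (-3)·0 + 9·1 + (-2)·0; (-1)·0 + (-2)·1 + 4·0) = (-3, 9, -2)
w2 = Sw1 = (7·(-3) + (-3)·9 + (-1)·(-2); (-3)·(-3) + 9·9 + (-2)·(-2); (-1)·(-3) + (-2)·9 + 4·(-2)) = (-46, 94, -23)
Sw2 = (-581, 1030, -234)
w2·Sw2 = (-46)·(-581) + 94·1030 + (-23)·(-234) = 128928; w2·w2 = (-46)·(-46) + 94·94 + (-23)·(-23) = 11481
λ ≈ 128928/11481 = 11.230

λ ≈ 11.230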